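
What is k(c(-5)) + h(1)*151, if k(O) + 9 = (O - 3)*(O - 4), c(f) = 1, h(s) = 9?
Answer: 1356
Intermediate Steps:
k(O) = -9 + (-4 + O)*(-3 + O) (k(O) = -9 + (O - 3)*(O - 4) = -9 + (-3 + O)*(-4 + O) = -9 + (-4 + O)*(-3 + O))
k(c(-5)) + h(1)*151 = (3 + 1² - 7*1) + 9*151 = (3 + 1 - 7) + 1359 = -3 + 1359 = 1356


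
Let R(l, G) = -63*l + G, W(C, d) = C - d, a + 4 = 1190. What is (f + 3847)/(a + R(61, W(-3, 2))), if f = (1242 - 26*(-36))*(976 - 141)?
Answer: -1822477/2662 ≈ -684.63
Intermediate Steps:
a = 1186 (a = -4 + 1190 = 1186)
R(l, G) = G - 63*l
f = 1818630 (f = (1242 + 936)*835 = 2178*835 = 1818630)
(f + 3847)/(a + R(61, W(-3, 2))) = (1818630 + 3847)/(1186 + ((-3 - 1*2) - 63*61)) = 1822477/(1186 + ((-3 - 2) - 3843)) = 1822477/(1186 + (-5 - 3843)) = 1822477/(1186 - 3848) = 1822477/(-2662) = 1822477*(-1/2662) = -1822477/2662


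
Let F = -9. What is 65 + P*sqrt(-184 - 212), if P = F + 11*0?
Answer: 65 - 54*I*sqrt(11) ≈ 65.0 - 179.1*I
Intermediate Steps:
P = -9 (P = -9 + 11*0 = -9 + 0 = -9)
65 + P*sqrt(-184 - 212) = 65 - 9*sqrt(-184 - 212) = 65 - 54*I*sqrt(11)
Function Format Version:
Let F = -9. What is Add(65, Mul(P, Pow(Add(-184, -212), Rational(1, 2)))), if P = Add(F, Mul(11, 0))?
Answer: Add(65, Mul(-54, I, Pow(11, Rational(1, 2)))) ≈ Add(65.000, Mul(-179.10, I))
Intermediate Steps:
P = -9 (P = Add(-9, Mul(11, 0)) = Add(-9, 0) = -9)
Add(65, Mul(P, Pow(Add(-184, -212), Rational(1, 2)))) = Add(65, Mul(-9, Pow(Add(-184, -212), Rational(1, 2)))) = Add(65, Mul(-9, Pow(-396, Rational(1, 2)))) = Add(65, Mul(-9, Mul(6, I, Pow(11, Rational(1, 2))))) = Add(65, Mul(-54, I, Pow(11, Rational(1, 2))))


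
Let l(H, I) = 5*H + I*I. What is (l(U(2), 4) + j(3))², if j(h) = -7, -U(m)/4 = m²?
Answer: 5041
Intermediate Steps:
U(m) = -4*m²
l(H, I) = I² + 5*H (l(H, I) = 5*H + I² = I² + 5*H)
(l(U(2), 4) + j(3))² = ((4² + 5*(-4*2²)) - 7)² = ((16 + 5*(-4*4)) - 7)² = ((16 + 5*(-16)) - 7)² = ((16 - 80) - 7)² = (-64 - 7)² = (-71)² = 5041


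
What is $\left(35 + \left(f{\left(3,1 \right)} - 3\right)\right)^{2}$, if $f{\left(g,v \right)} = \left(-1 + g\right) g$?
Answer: $1444$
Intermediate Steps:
$f{\left(g,v \right)} = g \left(-1 + g\right)$
$\left(35 + \left(f{\left(3,1 \right)} - 3\right)\right)^{2} = \left(35 + \left(3 \left(-1 + 3\right) - 3\right)\right)^{2} = \left(35 + \left(3 \cdot 2 - 3\right)\right)^{2} = \left(35 + \left(6 - 3\right)\right)^{2} = \left(35 + 3\right)^{2} = 38^{2} = 1444$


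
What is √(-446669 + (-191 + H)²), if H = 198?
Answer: 2*I*√111655 ≈ 668.3*I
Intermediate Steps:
√(-446669 + (-191 + H)²) = √(-446669 + (-191 + 198)²) = √(-446669 + 7²) = √(-446669 + 49) = √(-446620) = 2*I*√111655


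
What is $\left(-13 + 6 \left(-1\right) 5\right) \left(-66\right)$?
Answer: $2838$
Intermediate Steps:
$\left(-13 + 6 \left(-1\right) 5\right) \left(-66\right) = \left(-13 - 30\right) \left(-66\right) = \left(-43\right) \left(-66\right) = 2838$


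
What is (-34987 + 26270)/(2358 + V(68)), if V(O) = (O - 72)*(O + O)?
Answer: -8717/1814 ≈ -4.8054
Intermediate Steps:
V(O) = 2*O*(-72 + O) (V(O) = (-72 + O)*(2*O) = 2*O*(-72 + O))
(-34987 + 26270)/(2358 + V(68)) = (-34987 + 26270)/(2358 + 2*68*(-72 + 68)) = -8717/(2358 + 2*68*(-4)) = -8717/(2358 - 544) = -8717/1814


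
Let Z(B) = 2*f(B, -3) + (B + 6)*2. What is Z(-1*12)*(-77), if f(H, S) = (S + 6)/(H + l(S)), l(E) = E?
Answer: 4774/5 ≈ 954.80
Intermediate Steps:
f(H, S) = (6 + S)/(H + S) (f(H, S) = (S + 6)/(H + S) = (6 + S)/(H + S))
Z(B) = 12 + 2*B + 6/(-3 + B) (Z(B) = 2*((6 - 3)/(B - 3)) + (B + 6)*2 = 2*(3/(-3 + B)) + (6 + B)*2 = 2*(3/(-3 + B)) + (12 + 2*B) = 6/(-3 + B) + (12 + 2*B) = 12 + 2*B + 6/(-3 + B))
Z(-1*12)*(-77) = (2*(3 + (-3 - 1*12)*(6 - 1*12))/(-3 - 1*12))*(-77) = (2*(3 + (-3 - 12)*(6 - 12))/(-3 - 12))*(-77) = (2*(3 - 15*(-6))/(-15))*(-77) = (2*(-1/15)*(3 + 90))*(-77) = (2*(-1/15)*93)*(-77) = -62/5*(-77) = 4774/5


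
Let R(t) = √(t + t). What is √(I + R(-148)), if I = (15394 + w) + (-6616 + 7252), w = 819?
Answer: √(16849 + 2*I*√74) ≈ 129.8 + 0.0663*I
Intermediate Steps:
R(t) = √2*√t (R(t) = √(2*t) = √2*√t)
I = 16849 (I = (15394 + 819) + (-6616 + 7252) = 16213 + 636 = 16849)
√(I + R(-148)) = √(16849 + √2*√(-148)) = √(16849 + √2*(2*I*√37)) = √(16849 + 2*I*√74)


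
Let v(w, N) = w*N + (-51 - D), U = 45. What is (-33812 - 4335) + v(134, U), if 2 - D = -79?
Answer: -32249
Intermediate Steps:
D = 81 (D = 2 - 1*(-79) = 2 + 79 = 81)
v(w, N) = -132 + N*w (v(w, N) = w*N + (-51 - 1*81) = N*w + (-51 - 81) = N*w - 132 = -132 + N*w)
(-33812 - 4335) + v(134, U) = (-33812 - 4335) + (-132 + 45*134) = -38147 + (-132 + 6030) = -38147 + 5898 = -32249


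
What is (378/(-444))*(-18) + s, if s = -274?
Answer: -9571/37 ≈ -258.68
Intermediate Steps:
(378/(-444))*(-18) + s = (378/(-444))*(-18) - 274 = (378*(-1/444))*(-18) - 274 = -63/74*(-18) - 274 = 567/37 - 274 = -9571/37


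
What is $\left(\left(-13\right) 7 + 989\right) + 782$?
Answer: $1680$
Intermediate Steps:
$\left(\left(-13\right) 7 + 989\right) + 782 = \left(-91 + 989\right) + 782 = 898 + 782 = 1680$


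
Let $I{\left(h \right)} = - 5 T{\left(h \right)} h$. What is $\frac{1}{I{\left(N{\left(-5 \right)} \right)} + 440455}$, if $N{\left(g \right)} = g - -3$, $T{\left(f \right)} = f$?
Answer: $\frac{1}{440435} \approx 2.2705 \cdot 10^{-6}$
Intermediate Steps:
$N{\left(g \right)} = 3 + g$ ($N{\left(g \right)} = g + 3 = 3 + g$)
$I{\left(h \right)} = - 5 h^{2}$ ($I{\left(h \right)} = - 5 h h = - 5 h^{2}$)
$\frac{1}{I{\left(N{\left(-5 \right)} \right)} + 440455} = \frac{1}{- 5 \left(3 - 5\right)^{2} + 440455} = \frac{1}{- 5 \left(-2\right)^{2} + 440455} = \frac{1}{\left(-5\right) 4 + 440455} = \frac{1}{-20 + 440455} = \frac{1}{440435}$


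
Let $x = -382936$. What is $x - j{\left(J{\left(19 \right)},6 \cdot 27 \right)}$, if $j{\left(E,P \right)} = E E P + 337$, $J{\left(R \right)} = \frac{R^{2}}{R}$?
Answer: $-441755$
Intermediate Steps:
$J{\left(R \right)} = R$
$j{\left(E,P \right)} = 337 + P E^{2}$ ($j{\left(E,P \right)} = E^{2} P + 337 = P E^{2} + 337 = 337 + P E^{2}$)
$x - j{\left(J{\left(19 \right)},6 \cdot 27 \right)} = -382936 - \left(337 + 6 \cdot 27 \cdot 19^{2}\right) = -382936 - \left(337 + 162 \cdot 361\right) = -382936 - \left(337 + 58482\right) = -382936 - 58819 = -441755$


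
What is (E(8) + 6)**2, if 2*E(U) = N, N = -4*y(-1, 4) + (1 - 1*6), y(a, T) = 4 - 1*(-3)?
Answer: 441/4 ≈ 110.25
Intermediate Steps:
y(a, T) = 7 (y(a, T) = 4 + 3 = 7)
N = -33 (N = -4*7 + (1 - 1*6) = -28 + (1 - 6) = -28 - 5 = -33)
E(U) = -33/2 (E(U) = (1/2)*(-33) = -33/2)
(E(8) + 6)**2 = (-33/2 + 6)**2 = (-21/2)**2 = 441/4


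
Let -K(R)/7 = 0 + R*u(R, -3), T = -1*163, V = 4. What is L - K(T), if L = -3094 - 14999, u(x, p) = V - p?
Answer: -26080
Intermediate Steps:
T = -163
u(x, p) = 4 - p
L = -18093
K(R) = -49*R (K(R) = -7*(0 + R*(4 - 1*(-3))) = -7*(0 + R*(4 + 3)) = -7*(0 + R*7) = -7*(0 + 7*R) = -49*R)
L - K(T) = -18093 - (-49)*(-163) = -18093 - 1*7987 = -18093 - 7987 = -26080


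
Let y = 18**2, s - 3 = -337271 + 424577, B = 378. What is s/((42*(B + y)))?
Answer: 9701/3276 ≈ 2.9612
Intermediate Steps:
s = 87309 (s = 3 + (-337271 + 424577) = 3 + 87306 = 87309)
y = 324
s/((42*(B + y))) = 87309/((42*(378 + 324))) = 87309/((42*702)) = 87309/29484 = 87309*(1/29484) = 9701/3276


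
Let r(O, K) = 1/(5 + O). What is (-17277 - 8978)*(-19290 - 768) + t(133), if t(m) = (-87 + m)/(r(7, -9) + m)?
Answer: 841016596182/1597 ≈ 5.2662e+8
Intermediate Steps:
t(m) = (-87 + m)/(1/12 + m) (t(m) = (-87 + m)/(1/(5 + 7) + m) = (-87 + m)/(1/12 + m))
(-17277 - 8978)*(-19290 - 768) + t(133) = (-17277 - 8978)*(-19290 - 768) + 12*(-87 + 133)/(1 + 12*133) = -26255*(-20058) + 12*46/(1 + 1596) = 526622790 + 12*46/1597 = 526622790 + 12*(1/1597)*46 = 526622790 + 552/1597 = 841016596182/1597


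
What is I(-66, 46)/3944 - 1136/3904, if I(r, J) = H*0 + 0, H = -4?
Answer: -71/244 ≈ -0.29098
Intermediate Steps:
I(r, J) = 0 (I(r, J) = -4*0 + 0 = 0 + 0 = 0)
I(-66, 46)/3944 - 1136/3904 = 0/3944 - 1136/3904 = 0*(1/3944) - 1136*1/3904 = 0 - 71/244 = -71/244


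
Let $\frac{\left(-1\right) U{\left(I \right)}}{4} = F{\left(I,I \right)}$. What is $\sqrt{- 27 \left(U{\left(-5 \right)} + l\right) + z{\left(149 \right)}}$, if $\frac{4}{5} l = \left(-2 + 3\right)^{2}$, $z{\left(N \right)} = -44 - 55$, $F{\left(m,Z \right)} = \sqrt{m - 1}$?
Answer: $\frac{3 \sqrt{-59 + 48 i \sqrt{6}}}{2} \approx 9.0342 + 14.641 i$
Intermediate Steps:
$F{\left(m,Z \right)} = \sqrt{-1 + m}$
$U{\left(I \right)} = - 4 \sqrt{-1 + I}$
$z{\left(N \right)} = -99$
$l = \frac{5}{4}$ ($l = \frac{5 \left(-2 + 3\right)^{2}}{4} = \frac{5 \cdot 1^{2}}{4} = \frac{5}{4} \cdot 1 = \frac{5}{4} \approx 1.25$)
$\sqrt{- 27 \left(U{\left(-5 \right)} + l\right) + z{\left(149 \right)}} = \sqrt{- 27 \left(- 4 \sqrt{-1 - 5} + \frac{5}{4}\right) - 99} = \sqrt{- 27 \left(- 4 \sqrt{-6} + \frac{5}{4}\right) - 99} = \sqrt{- 27 \left(- 4 i \sqrt{6} + \frac{5}{4}\right) - 99} = \sqrt{- 27 \left(\frac{5}{4} - 4 i \sqrt{6}\right) - 99} = \sqrt{\left(- \frac{135}{4} + 108 i \sqrt{6}\right) - 99} = \sqrt{- \frac{531}{4} + 108 i \sqrt{6}}$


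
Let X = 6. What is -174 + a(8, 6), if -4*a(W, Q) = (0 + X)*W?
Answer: -186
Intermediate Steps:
a(W, Q) = -3*W/2 (a(W, Q) = -(0 + 6)*W/4 = -3*W/2)
-174 + a(8, 6) = -174 - 3/2*8 = -174 - 12 = -186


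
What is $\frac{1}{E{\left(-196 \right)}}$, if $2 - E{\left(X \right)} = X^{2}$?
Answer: $- \frac{1}{38414} \approx -2.6032 \cdot 10^{-5}$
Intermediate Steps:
$E{\left(X \right)} = 2 - X^{2}$
$\frac{1}{E{\left(-196 \right)}} = \frac{1}{2 - \left(-196\right)^{2}} = \frac{1}{2 - 38416} = \frac{1}{-38414} = - \frac{1}{38414}$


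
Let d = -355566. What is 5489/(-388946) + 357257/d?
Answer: -1854018196/1819683861 ≈ -1.0189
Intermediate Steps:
5489/(-388946) + 357257/d = 5489/(-388946) + 357257/(-355566) = 5489*(-1/388946) + 357257*(-1/355566) = -5489/388946 - 18803/18714 = -1854018196/1819683861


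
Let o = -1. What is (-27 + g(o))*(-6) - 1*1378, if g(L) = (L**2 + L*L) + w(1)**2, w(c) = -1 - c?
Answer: -1252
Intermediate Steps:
g(L) = 4 + 2*L**2 (g(L) = (L**2 + L*L) + (-1 - 1*1)**2 = (L**2 + L**2) + (-1 - 1)**2 = 2*L**2 + (-2)**2 = 2*L**2 + 4 = 4 + 2*L**2)
(-27 + g(o))*(-6) - 1*1378 = (-27 + (4 + 2*(-1)**2))*(-6) - 1*1378 = (-27 + (4 + 2*1))*(-6) - 1378 = (-27 + (4 + 2))*(-6) - 1378 = (-27 + 6)*(-6) - 1378 = -21*(-6) - 1378 = 126 - 1378 = -1252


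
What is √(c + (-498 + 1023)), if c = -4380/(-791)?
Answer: √331947105/791 ≈ 23.033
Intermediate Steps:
c = 4380/791 (c = -4380*(-1/791) = 4380/791 ≈ 5.5373)
√(c + (-498 + 1023)) = √(4380/791 + (-498 + 1023)) = √(4380/791 + 525) = √(419655/791) = √331947105/791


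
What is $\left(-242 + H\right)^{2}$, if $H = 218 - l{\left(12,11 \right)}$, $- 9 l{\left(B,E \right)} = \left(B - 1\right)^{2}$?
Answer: $\frac{9025}{81} \approx 111.42$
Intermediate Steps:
$l{\left(B,E \right)} = - \frac{\left(-1 + B\right)^{2}}{9}$ ($l{\left(B,E \right)} = - \frac{\left(B - 1\right)^{2}}{9} = - \frac{\left(-1 + B\right)^{2}}{9}$)
$H = \frac{2083}{9}$ ($H = 218 - - \frac{\left(-1 + 12\right)^{2}}{9} = 218 - - \frac{11^{2}}{9} = 218 - \left(- \frac{1}{9}\right) 121 = 218 - - \frac{121}{9} = 218 + \frac{121}{9} = \frac{2083}{9} \approx 231.44$)
$\left(-242 + H\right)^{2} = \left(-242 + \frac{2083}{9}\right)^{2} = \left(- \frac{95}{9}\right)^{2} = \frac{9025}{81}$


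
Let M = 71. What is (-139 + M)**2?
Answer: 4624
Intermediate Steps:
(-139 + M)**2 = (-139 + 71)**2 = (-68)**2 = 4624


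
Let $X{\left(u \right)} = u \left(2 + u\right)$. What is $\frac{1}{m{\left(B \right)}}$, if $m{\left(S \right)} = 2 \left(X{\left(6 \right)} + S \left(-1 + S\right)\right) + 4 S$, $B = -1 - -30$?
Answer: $\frac{1}{1836} \approx 0.00054466$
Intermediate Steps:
$B = 29$ ($B = -1 + 30 = 29$)
$m{\left(S \right)} = 96 + 4 S + 2 S \left(-1 + S\right)$ ($m{\left(S \right)} = 2 \left(6 \left(2 + 6\right) + S \left(-1 + S\right)\right) + 4 S = 2 \left(6 \cdot 8 + S \left(-1 + S\right)\right) + 4 S = 2 \left(48 + S \left(-1 + S\right)\right) + 4 S = \left(96 + 2 S \left(-1 + S\right)\right) + 4 S = 96 + 4 S + 2 S \left(-1 + S\right)$)
$\frac{1}{m{\left(B \right)}} = \frac{1}{96 + 2 \cdot 29 + 2 \cdot 29^{2}} = \frac{1}{96 + 58 + 2 \cdot 841} = \frac{1}{96 + 58 + 1682} = \frac{1}{1836}$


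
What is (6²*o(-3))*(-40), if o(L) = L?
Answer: 4320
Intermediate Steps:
(6²*o(-3))*(-40) = (6²*(-3))*(-40) = (36*(-3))*(-40) = -108*(-40) = 4320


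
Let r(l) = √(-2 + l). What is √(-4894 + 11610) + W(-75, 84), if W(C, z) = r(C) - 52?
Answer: -52 + 2*√1679 + I*√77 ≈ 29.951 + 8.775*I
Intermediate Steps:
W(C, z) = -52 + √(-2 + C) (W(C, z) = √(-2 + C) - 52 = -52 + √(-2 + C))
√(-4894 + 11610) + W(-75, 84) = √(-4894 + 11610) + (-52 + √(-2 - 75)) = √6716 + (-52 + √(-77)) = 2*√1679 + (-52 + I*√77) = -52 + 2*√1679 + I*√77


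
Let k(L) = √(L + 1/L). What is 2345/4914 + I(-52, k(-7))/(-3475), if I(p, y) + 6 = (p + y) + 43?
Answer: 234931/487890 - I*√14/4865 ≈ 0.48152 - 0.0007691*I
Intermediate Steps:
I(p, y) = 37 + p + y (I(p, y) = -6 + ((p + y) + 43) = -6 + (43 + p + y) = 37 + p + y)
2345/4914 + I(-52, k(-7))/(-3475) = 2345/4914 + (37 - 52 + √(-7 + 1/(-7)))/(-3475) = 2345*(1/4914) + (37 - 52 + √(-7 - ⅐))*(-1/3475) = 335/702 + (37 - 52 + √(-50/7))*(-1/3475) = 335/702 + (37 - 52 + 5*I*√14/7)*(-1/3475) = 335/702 + (-15 + 5*I*√14/7)*(-1/3475) = 335/702 + (3/695 - I*√14/4865) = 234931/487890 - I*√14/4865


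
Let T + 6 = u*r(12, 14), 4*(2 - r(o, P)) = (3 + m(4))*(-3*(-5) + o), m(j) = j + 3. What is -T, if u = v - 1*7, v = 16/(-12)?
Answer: -3239/6 ≈ -539.83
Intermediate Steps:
m(j) = 3 + j
v = -4/3 (v = 16*(-1/12) = -4/3 ≈ -1.3333)
r(o, P) = -71/2 - 5*o/2 (r(o, P) = 2 - (3 + (3 + 4))*(-3*(-5) + o)/4 = 2 - (3 + 7)*(15 + o)/4 = 2 - 5*(15 + o)/2 = 2 - (150 + 10*o)/4 = 2 + (-75/2 - 5*o/2) = -71/2 - 5*o/2)
u = -25/3 (u = -4/3 - 1*7 = -4/3 - 7 = -25/3 ≈ -8.3333)
T = 3239/6 (T = -6 - 25*(-71/2 - 5/2*12)/3 = -6 - 25*(-71/2 - 30)/3 = -6 - 25/3*(-131/2) = -6 + 3275/6 = 3239/6 ≈ 539.83)
-T = -1*3239/6 = -3239/6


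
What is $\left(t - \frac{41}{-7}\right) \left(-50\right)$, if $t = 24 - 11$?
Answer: $- \frac{6600}{7} \approx -942.86$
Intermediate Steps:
$t = 13$ ($t = 24 - 11 = 13$)
$\left(t - \frac{41}{-7}\right) \left(-50\right) = \left(13 - \frac{41}{-7}\right) \left(-50\right) = \left(13 - - \frac{41}{7}\right) \left(-50\right) = \left(13 + \frac{41}{7}\right) \left(-50\right) = \frac{132}{7} \left(-50\right) = - \frac{6600}{7}$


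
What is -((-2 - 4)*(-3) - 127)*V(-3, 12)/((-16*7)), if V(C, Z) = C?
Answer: 327/112 ≈ 2.9196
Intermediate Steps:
-((-2 - 4)*(-3) - 127)*V(-3, 12)/((-16*7)) = -((-2 - 4)*(-3) - 127)*(-3/((-16*7))) = -(-6*(-3) - 127)*(-3/(-112)) = -(18 - 127)*(-3*(-1/112)) = -(-109)*3/112 = -1*(-327/112) = 327/112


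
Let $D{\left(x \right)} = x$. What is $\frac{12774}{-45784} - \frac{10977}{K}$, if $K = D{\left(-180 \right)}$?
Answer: $\frac{5211163}{85845} \approx 60.704$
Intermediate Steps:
$K = -180$
$\frac{12774}{-45784} - \frac{10977}{K} = \frac{12774}{-45784} - \frac{10977}{-180} = 12774 \left(- \frac{1}{45784}\right) - - \frac{3659}{60} = - \frac{6387}{22892} + \frac{3659}{60} = \frac{5211163}{85845}$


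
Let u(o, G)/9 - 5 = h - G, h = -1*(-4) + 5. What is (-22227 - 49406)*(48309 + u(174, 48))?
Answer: -3438598899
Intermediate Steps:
h = 9 (h = 4 + 5 = 9)
u(o, G) = 126 - 9*G (u(o, G) = 45 + 9*(9 - G) = 45 + (81 - 9*G) = 126 - 9*G)
(-22227 - 49406)*(48309 + u(174, 48)) = (-22227 - 49406)*(48309 + (126 - 9*48)) = -71633*(48309 + (126 - 432)) = -71633*(48309 - 306) = -71633*48003 = -3438598899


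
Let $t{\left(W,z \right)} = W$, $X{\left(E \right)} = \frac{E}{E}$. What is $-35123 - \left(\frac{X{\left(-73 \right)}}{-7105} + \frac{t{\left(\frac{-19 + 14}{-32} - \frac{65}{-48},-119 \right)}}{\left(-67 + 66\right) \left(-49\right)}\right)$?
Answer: $- \frac{23956716769}{682080} \approx -35123.0$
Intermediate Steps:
$X{\left(E \right)} = 1$
$-35123 - \left(\frac{X{\left(-73 \right)}}{-7105} + \frac{t{\left(\frac{-19 + 14}{-32} - \frac{65}{-48},-119 \right)}}{\left(-67 + 66\right) \left(-49\right)}\right) = -35123 - \left(1 \frac{1}{-7105} + \frac{\frac{-19 + 14}{-32} - \frac{65}{-48}}{\left(-67 + 66\right) \left(-49\right)}\right) = -35123 - \left(1 \left(- \frac{1}{7105}\right) + \frac{\left(-5\right) \left(- \frac{1}{32}\right) - - \frac{65}{48}}{\left(-1\right) \left(-49\right)}\right) = -35123 - \left(- \frac{1}{7105} + \frac{\frac{5}{32} + \frac{65}{48}}{49}\right) = -35123 - \left(- \frac{1}{7105} + \frac{145}{96} \cdot \frac{1}{49}\right) = -35123 - \left(- \frac{1}{7105} + \frac{145}{4704}\right) = -35123 - \frac{20929}{682080} = - \frac{23956716769}{682080}$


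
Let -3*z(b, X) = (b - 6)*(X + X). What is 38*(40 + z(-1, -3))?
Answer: 988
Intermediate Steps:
z(b, X) = -2*X*(-6 + b)/3 (z(b, X) = -(b - 6)*(X + X)/3 = -(-6 + b)*2*X/3 = -2*X*(-6 + b)/3)
38*(40 + z(-1, -3)) = 38*(40 + (2/3)*(-3)*(6 - 1*(-1))) = 38*(40 + (2/3)*(-3)*(6 + 1)) = 38*(40 + (2/3)*(-3)*7) = 38*(40 - 14) = 38*26 = 988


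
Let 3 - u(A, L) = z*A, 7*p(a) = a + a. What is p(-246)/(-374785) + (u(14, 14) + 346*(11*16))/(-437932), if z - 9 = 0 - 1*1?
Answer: -159258928021/1148912412340 ≈ -0.13862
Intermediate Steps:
p(a) = 2*a/7 (p(a) = (a + a)/7 = (2*a)/7 = 2*a/7)
z = 8 (z = 9 + (0 - 1*1) = 9 + (0 - 1) = 9 - 1 = 8)
u(A, L) = 3 - 8*A
p(-246)/(-374785) + (u(14, 14) + 346*(11*16))/(-437932) = ((2/7)*(-246))/(-374785) + ((3 - 8*14) + 346*(11*16))/(-437932) = -492/7*(-1/374785) + ((3 - 112) + 346*176)*(-1/437932) = 492/2623495 + (-109 + 60896)*(-1/437932) = 492/2623495 + 60787*(-1/437932) = 492/2623495 - 60787/437932 = -159258928021/1148912412340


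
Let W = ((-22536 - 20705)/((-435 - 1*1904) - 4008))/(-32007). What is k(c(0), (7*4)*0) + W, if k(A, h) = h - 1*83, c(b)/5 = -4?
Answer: -1532851168/18468039 ≈ -83.000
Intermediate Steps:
c(b) = -20 (c(b) = 5*(-4) = -20)
k(A, h) = -83 + h (k(A, h) = h - 83 = -83 + h)
W = -3931/18468039 (W = -43241/((-435 - 1904) - 4008)*(-1/32007) = -43241/(-2339 - 4008)*(-1/32007) = -43241/(-6347)*(-1/32007) = -43241*(-1/6347)*(-1/32007) = (3931/577)*(-1/32007) = -3931/18468039 ≈ -0.00021285)
k(c(0), (7*4)*0) + W = (-83 + (7*4)*0) - 3931/18468039 = (-83 + 28*0) - 3931/18468039 = (-83 + 0) - 3931/18468039 = -83 - 3931/18468039 = -1532851168/18468039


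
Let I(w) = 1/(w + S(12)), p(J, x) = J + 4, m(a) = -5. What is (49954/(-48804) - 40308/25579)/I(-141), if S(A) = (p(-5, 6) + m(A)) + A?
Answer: 73011712455/208059586 ≈ 350.92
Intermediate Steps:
p(J, x) = 4 + J
S(A) = -6 + A (S(A) = ((4 - 5) - 5) + A = (-1 - 5) + A = -6 + A)
I(w) = 1/(6 + w) (I(w) = 1/(w + (-6 + 12)) = 1/(w + 6) = 1/(6 + w))
(49954/(-48804) - 40308/25579)/I(-141) = (49954/(-48804) - 40308/25579)/(1/(6 - 141)) = (49954*(-1/48804) - 40308*1/25579)/(1/(-135)) = (-24977/24402 - 40308/25579)/(-1/135) = -1622482499/624178758*(-135) = 73011712455/208059586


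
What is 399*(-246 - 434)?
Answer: -271320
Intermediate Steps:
399*(-246 - 434) = 399*(-680) = -271320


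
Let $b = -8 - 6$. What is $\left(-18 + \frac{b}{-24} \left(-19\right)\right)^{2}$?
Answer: $\frac{121801}{144} \approx 845.84$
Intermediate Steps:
$b = -14$ ($b = -8 - 6 = -14$)
$\left(-18 + \frac{b}{-24} \left(-19\right)\right)^{2} = \left(-18 + - \frac{14}{-24} \left(-19\right)\right)^{2} = \left(-18 + \left(-14\right) \left(- \frac{1}{24}\right) \left(-19\right)\right)^{2} = \left(-18 + \frac{7}{12} \left(-19\right)\right)^{2} = \left(-18 - \frac{133}{12}\right)^{2} = \left(- \frac{349}{12}\right)^{2} = \frac{121801}{144}$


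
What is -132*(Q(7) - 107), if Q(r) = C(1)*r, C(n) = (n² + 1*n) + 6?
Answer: 6732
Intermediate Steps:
C(n) = 6 + n + n² (C(n) = (n² + n) + 6 = (n + n²) + 6 = 6 + n + n²)
Q(r) = 8*r (Q(r) = (6 + 1 + 1²)*r = (6 + 1 + 1)*r = 8*r)
-132*(Q(7) - 107) = -132*(8*7 - 107) = -132*(56 - 107) = -132*(-51) = 6732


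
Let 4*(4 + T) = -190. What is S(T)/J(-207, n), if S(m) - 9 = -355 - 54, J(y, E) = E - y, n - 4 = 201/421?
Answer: -21050/11129 ≈ -1.8915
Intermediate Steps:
T = -103/2 (T = -4 + (¼)*(-190) = -4 - 95/2 = -103/2 ≈ -51.500)
n = 1885/421 (n = 4 + 201/421 = 1885/421 ≈ 4.4774)
S(m) = -400 (S(m) = 9 + (-355 - 54) = 9 - 409 = -400)
S(T)/J(-207, n) = -400/(1885/421 - 1*(-207)) = -400/(1885/421 + 207) = -400/89032/421 = -400*421/89032 = -21050/11129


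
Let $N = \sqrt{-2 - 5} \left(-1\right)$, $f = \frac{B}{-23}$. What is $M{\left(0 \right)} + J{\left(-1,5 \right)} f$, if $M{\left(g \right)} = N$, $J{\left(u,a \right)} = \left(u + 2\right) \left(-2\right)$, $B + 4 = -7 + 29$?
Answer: $\frac{36}{23} - i \sqrt{7} \approx 1.5652 - 2.6458 i$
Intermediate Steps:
$B = 18$ ($B = -4 + \left(-7 + 29\right) = -4 + 22 = 18$)
$J{\left(u,a \right)} = -4 - 2 u$ ($J{\left(u,a \right)} = \left(2 + u\right) \left(-2\right) = -4 - 2 u$)
$f = - \frac{18}{23}$ ($f = \frac{18}{-23} = 18 \left(- \frac{1}{23}\right) = - \frac{18}{23} \approx -0.78261$)
$N = - i \sqrt{7}$ ($N = \sqrt{-7} \left(-1\right) = i \sqrt{7} \left(-1\right) = - i \sqrt{7} \approx - 2.6458 i$)
$M{\left(g \right)} = - i \sqrt{7}$
$M{\left(0 \right)} + J{\left(-1,5 \right)} f = - i \sqrt{7} + \left(-4 - -2\right) \left(- \frac{18}{23}\right) = - i \sqrt{7} + \left(-4 + 2\right) \left(- \frac{18}{23}\right) = - i \sqrt{7} - - \frac{36}{23} = - i \sqrt{7} + \frac{36}{23} = \frac{36}{23} - i \sqrt{7}$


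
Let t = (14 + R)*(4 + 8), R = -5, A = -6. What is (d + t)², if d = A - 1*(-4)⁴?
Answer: 23716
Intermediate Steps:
d = -262 (d = -6 - 1*(-4)⁴ = -6 - 1*256 = -6 - 256 = -262)
t = 108 (t = (14 - 5)*(4 + 8) = 9*12 = 108)
(d + t)² = (-262 + 108)² = (-154)² = 23716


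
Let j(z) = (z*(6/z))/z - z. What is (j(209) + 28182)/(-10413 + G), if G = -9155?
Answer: -5846363/4089712 ≈ -1.4295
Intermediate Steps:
j(z) = -z + 6/z (j(z) = 6/z - z = -z + 6/z)
(j(209) + 28182)/(-10413 + G) = ((-1*209 + 6/209) + 28182)/(-10413 - 9155) = ((-209 + 6*(1/209)) + 28182)/(-19568) = ((-209 + 6/209) + 28182)*(-1/19568) = (-43675/209 + 28182)*(-1/19568) = (5846363/209)*(-1/19568) = -5846363/4089712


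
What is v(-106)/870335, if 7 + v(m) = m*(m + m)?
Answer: 4493/174067 ≈ 0.025812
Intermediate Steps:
v(m) = -7 + 2*m**2 (v(m) = -7 + m*(m + m) = -7 + m*(2*m) = -7 + 2*m**2)
v(-106)/870335 = (-7 + 2*(-106)**2)/870335 = (-7 + 2*11236)*(1/870335) = (-7 + 22472)*(1/870335) = 22465*(1/870335) = 4493/174067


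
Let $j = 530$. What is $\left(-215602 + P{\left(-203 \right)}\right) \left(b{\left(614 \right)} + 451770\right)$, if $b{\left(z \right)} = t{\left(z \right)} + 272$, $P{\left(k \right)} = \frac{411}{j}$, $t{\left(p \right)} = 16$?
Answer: $- \frac{25828028464821}{265} \approx -9.7464 \cdot 10^{10}$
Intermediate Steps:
$P{\left(k \right)} = \frac{411}{530}$
$b{\left(z \right)} = 288$ ($b{\left(z \right)} = 16 + 272 = 288$)
$\left(-215602 + P{\left(-203 \right)}\right) \left(b{\left(614 \right)} + 451770\right) = \left(-215602 + \frac{411}{530}\right) \left(288 + 451770\right) = \left(- \frac{114268649}{530}\right) 452058 = - \frac{25828028464821}{265}$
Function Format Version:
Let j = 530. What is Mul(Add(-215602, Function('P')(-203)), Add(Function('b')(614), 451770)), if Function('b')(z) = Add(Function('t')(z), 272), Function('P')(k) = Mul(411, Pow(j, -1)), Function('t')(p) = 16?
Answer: Rational(-25828028464821, 265) ≈ -9.7464e+10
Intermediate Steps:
Function('P')(k) = Rational(411, 530) (Function('P')(k) = Mul(411, Pow(530, -1)) = Mul(411, Rational(1, 530)) = Rational(411, 530))
Function('b')(z) = 288 (Function('b')(z) = Add(16, 272) = 288)
Mul(Add(-215602, Function('P')(-203)), Add(Function('b')(614), 451770)) = Mul(Add(-215602, Rational(411, 530)), Add(288, 451770)) = Mul(Rational(-114268649, 530), 452058) = Rational(-25828028464821, 265)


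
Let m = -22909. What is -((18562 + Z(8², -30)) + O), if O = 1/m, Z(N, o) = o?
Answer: -424549587/22909 ≈ -18532.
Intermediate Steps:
O = -1/22909 (O = 1/(-22909) = -1/22909 ≈ -4.3651e-5)
-((18562 + Z(8², -30)) + O) = -((18562 - 30) - 1/22909) = -(18532 - 1/22909) = -1*424549587/22909 = -424549587/22909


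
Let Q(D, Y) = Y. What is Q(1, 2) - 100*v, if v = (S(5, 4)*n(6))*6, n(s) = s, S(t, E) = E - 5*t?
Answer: 75602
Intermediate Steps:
v = -756 (v = ((4 - 5*5)*6)*6 = ((4 - 25)*6)*6 = -21*6*6 = -126*6 = -756)
Q(1, 2) - 100*v = 2 - 100*(-756) = 2 + 75600 = 75602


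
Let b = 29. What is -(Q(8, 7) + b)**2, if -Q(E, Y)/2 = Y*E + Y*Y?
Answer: -32761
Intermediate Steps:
Q(E, Y) = -2*Y**2 - 2*E*Y (Q(E, Y) = -2*(Y*E + Y*Y) = -2*(E*Y + Y**2) = -2*(Y**2 + E*Y) = -2*Y**2 - 2*E*Y)
-(Q(8, 7) + b)**2 = -(-2*7*(8 + 7) + 29)**2 = -(-2*7*15 + 29)**2 = -(-210 + 29)**2 = -1*(-181)**2 = -1*32761 = -32761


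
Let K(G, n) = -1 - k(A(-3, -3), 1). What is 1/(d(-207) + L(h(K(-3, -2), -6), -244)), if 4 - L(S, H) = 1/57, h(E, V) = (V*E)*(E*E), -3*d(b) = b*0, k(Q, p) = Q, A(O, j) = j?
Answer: 57/227 ≈ 0.25110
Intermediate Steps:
d(b) = 0 (d(b) = -b*0/3 = -⅓*0 = 0)
K(G, n) = 2 (K(G, n) = -1 - 1*(-3) = -1 + 3 = 2)
h(E, V) = V*E³ (h(E, V) = (E*V)*E² = V*E³)
L(S, H) = 227/57 (L(S, H) = 4 - 1/57 = 227/57)
1/(d(-207) + L(h(K(-3, -2), -6), -244)) = 1/(0 + 227/57) = 1/(227/57) = 57/227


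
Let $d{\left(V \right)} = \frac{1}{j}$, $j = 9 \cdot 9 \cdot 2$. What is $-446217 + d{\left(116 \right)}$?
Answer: $- \frac{72287153}{162} \approx -4.4622 \cdot 10^{5}$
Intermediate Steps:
$j = 162$ ($j = 81 \cdot 2 = 162$)
$d{\left(V \right)} = \frac{1}{162}$
$-446217 + d{\left(116 \right)} = -446217 + \frac{1}{162} = - \frac{72287153}{162}$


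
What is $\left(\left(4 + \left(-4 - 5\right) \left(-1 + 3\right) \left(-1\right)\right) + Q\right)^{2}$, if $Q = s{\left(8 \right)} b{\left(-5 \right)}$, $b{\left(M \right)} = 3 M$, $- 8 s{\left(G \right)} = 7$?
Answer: $\frac{78961}{64} \approx 1233.8$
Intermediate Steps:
$s{\left(G \right)} = - \frac{7}{8}$ ($s{\left(G \right)} = \left(- \frac{1}{8}\right) 7 = - \frac{7}{8}$)
$Q = \frac{105}{8}$ ($Q = - \frac{7 \cdot 3 \left(-5\right)}{8} = \left(- \frac{7}{8}\right) \left(-15\right) = \frac{105}{8} \approx 13.125$)
$\left(\left(4 + \left(-4 - 5\right) \left(-1 + 3\right) \left(-1\right)\right) + Q\right)^{2} = \left(\left(4 + \left(-4 - 5\right) \left(-1 + 3\right) \left(-1\right)\right) + \frac{105}{8}\right)^{2} = \left(\left(4 + \left(-9\right) 2 \left(-1\right)\right) + \frac{105}{8}\right)^{2} = \left(\left(4 - -18\right) + \frac{105}{8}\right)^{2} = \left(\left(4 + 18\right) + \frac{105}{8}\right)^{2} = \left(22 + \frac{105}{8}\right)^{2} = \left(\frac{281}{8}\right)^{2} = \frac{78961}{64}$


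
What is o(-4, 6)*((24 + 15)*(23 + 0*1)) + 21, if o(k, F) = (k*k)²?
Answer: 229653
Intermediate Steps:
o(k, F) = k⁴ (o(k, F) = (k²)² = k⁴)
o(-4, 6)*((24 + 15)*(23 + 0*1)) + 21 = (-4)⁴*((24 + 15)*(23 + 0*1)) + 21 = 256*(39*(23 + 0)) + 21 = 256*(39*23) + 21 = 256*897 + 21 = 229632 + 21 = 229653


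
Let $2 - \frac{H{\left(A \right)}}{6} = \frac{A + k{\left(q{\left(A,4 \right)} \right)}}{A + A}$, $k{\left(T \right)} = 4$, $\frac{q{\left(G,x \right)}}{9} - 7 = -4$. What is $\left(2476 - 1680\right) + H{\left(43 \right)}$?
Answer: $\frac{34603}{43} \approx 804.72$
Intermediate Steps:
$q{\left(G,x \right)} = 27$ ($q{\left(G,x \right)} = 63 + 9 \left(-4\right) = 63 - 36 = 27$)
$H{\left(A \right)} = 12 - \frac{3 \left(4 + A\right)}{A}$ ($H{\left(A \right)} = 12 - 6 \frac{A + 4}{A + A} = 12 - 6 \frac{4 + A}{2 A} = 12 - \frac{3 \left(4 + A\right)}{A}$)
$\left(2476 - 1680\right) + H{\left(43 \right)} = \left(2476 - 1680\right) + \left(9 - \frac{12}{43}\right) = 796 + \left(9 - \frac{12}{43}\right) = 796 + \frac{375}{43} = \frac{34603}{43}$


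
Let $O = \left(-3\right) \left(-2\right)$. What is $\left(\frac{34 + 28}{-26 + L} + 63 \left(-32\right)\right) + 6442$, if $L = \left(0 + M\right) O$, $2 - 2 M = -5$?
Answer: $\frac{22068}{5} \approx 4413.6$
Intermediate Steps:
$M = \frac{7}{2}$ ($M = 1 - - \frac{5}{2} = 1 + \frac{5}{2} = \frac{7}{2} \approx 3.5$)
$O = 6$
$L = 21$ ($L = \left(0 + \frac{7}{2}\right) 6 = \frac{7}{2} \cdot 6 = 21$)
$\left(\frac{34 + 28}{-26 + L} + 63 \left(-32\right)\right) + 6442 = \left(\frac{34 + 28}{-26 + 21} + 63 \left(-32\right)\right) + 6442 = \left(\frac{62}{-5} - 2016\right) + 6442 = \left(62 \left(- \frac{1}{5}\right) - 2016\right) + 6442 = \left(- \frac{62}{5} - 2016\right) + 6442 = - \frac{10142}{5} + 6442 = \frac{22068}{5}$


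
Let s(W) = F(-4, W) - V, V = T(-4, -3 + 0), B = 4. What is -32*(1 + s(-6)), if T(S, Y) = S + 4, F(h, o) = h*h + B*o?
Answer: 224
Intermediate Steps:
F(h, o) = h² + 4*o (F(h, o) = h*h + 4*o = h² + 4*o)
T(S, Y) = 4 + S
V = 0 (V = 4 - 4 = 0)
s(W) = 16 + 4*W (s(W) = ((-4)² + 4*W) - 1*0 = (16 + 4*W) + 0 = 16 + 4*W)
-32*(1 + s(-6)) = -32*(1 + (16 + 4*(-6))) = -32*(1 + (16 - 24)) = -32*(1 - 8) = -32*(-7) = 224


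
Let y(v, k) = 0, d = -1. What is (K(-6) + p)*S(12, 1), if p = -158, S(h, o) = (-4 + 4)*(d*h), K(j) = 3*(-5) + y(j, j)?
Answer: 0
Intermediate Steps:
K(j) = -15 (K(j) = 3*(-5) + 0 = -15 + 0 = -15)
S(h, o) = 0 (S(h, o) = (-4 + 4)*(-h) = 0*(-h) = 0)
(K(-6) + p)*S(12, 1) = (-15 - 158)*0 = -173*0 = 0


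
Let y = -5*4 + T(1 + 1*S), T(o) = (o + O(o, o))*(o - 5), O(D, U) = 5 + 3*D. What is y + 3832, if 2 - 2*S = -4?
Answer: 3791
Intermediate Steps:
S = 3 (S = 1 - ½*(-4) = 1 + 2 = 3)
T(o) = (-5 + o)*(5 + 4*o) (T(o) = (o + (5 + 3*o))*(o - 5) = (5 + 4*o)*(-5 + o) = (-5 + o)*(5 + 4*o))
y = -41 (y = -5*4 + (-25 - 15*(1 + 1*3) + 4*(1 + 1*3)²) = -20 + (-25 - 15*(1 + 3) + 4*(1 + 3)²) = -20 + (-25 - 15*4 + 4*4²) = -20 + (-25 - 60 + 4*16) = -20 + (-25 - 60 + 64) = -20 - 21 = -41)
y + 3832 = -41 + 3832 = 3791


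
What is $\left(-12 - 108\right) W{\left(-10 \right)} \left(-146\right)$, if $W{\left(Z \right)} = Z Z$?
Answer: $1752000$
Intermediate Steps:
$W{\left(Z \right)} = Z^{2}$
$\left(-12 - 108\right) W{\left(-10 \right)} \left(-146\right) = \left(-12 - 108\right) \left(-10\right)^{2} \left(-146\right) = \left(-12 - 108\right) 100 \left(-146\right) = \left(-120\right) 100 \left(-146\right) = \left(-12000\right) \left(-146\right) = 1752000$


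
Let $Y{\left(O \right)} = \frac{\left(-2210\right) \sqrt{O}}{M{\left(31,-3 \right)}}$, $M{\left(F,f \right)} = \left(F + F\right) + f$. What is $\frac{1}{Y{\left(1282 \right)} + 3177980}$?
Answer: $\frac{2502839}{7953970868610} + \frac{59 \sqrt{1282}}{15907941737220} \approx 3.148 \cdot 10^{-7}$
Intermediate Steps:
$M{\left(F,f \right)} = f + 2 F$ ($M{\left(F,f \right)} = 2 F + f = f + 2 F$)
$Y{\left(O \right)} = - \frac{2210 \sqrt{O}}{59}$ ($Y{\left(O \right)} = \frac{\left(-2210\right) \sqrt{O}}{-3 + 2 \cdot 31} = \frac{\left(-2210\right) \sqrt{O}}{-3 + 62} = \frac{\left(-2210\right) \sqrt{O}}{59} = - 2210 \sqrt{O} \frac{1}{59} = - \frac{2210 \sqrt{O}}{59}$)
$\frac{1}{Y{\left(1282 \right)} + 3177980} = \frac{1}{- \frac{2210 \sqrt{1282}}{59} + 3177980} = \frac{1}{3177980 - \frac{2210 \sqrt{1282}}{59}}$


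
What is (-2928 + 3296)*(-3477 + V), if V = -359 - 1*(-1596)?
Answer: -824320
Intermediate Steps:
V = 1237 (V = -359 + 1596 = 1237)
(-2928 + 3296)*(-3477 + V) = (-2928 + 3296)*(-3477 + 1237) = 368*(-2240) = -824320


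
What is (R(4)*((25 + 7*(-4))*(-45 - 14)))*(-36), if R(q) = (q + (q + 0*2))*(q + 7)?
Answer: -560736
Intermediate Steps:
R(q) = 2*q*(7 + q) (R(q) = (q + (q + 0))*(7 + q) = (q + q)*(7 + q) = (2*q)*(7 + q) = 2*q*(7 + q))
(R(4)*((25 + 7*(-4))*(-45 - 14)))*(-36) = ((2*4*(7 + 4))*((25 + 7*(-4))*(-45 - 14)))*(-36) = ((2*4*11)*((25 - 28)*(-59)))*(-36) = (88*(-3*(-59)))*(-36) = (88*177)*(-36) = 15576*(-36) = -560736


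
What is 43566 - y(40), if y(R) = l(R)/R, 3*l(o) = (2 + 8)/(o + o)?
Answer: 41823359/960 ≈ 43566.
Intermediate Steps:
l(o) = 5/(3*o) (l(o) = ((2 + 8)/(o + o))/3 = (10/((2*o)))/3 = (10*(1/(2*o)))/3 = (5/o)/3 = 5/(3*o))
y(R) = 5/(3*R²) (y(R) = (5/(3*R))/R = 5/(3*R²))
43566 - y(40) = 43566 - 5/(3*40²) = 43566 - 5/(3*1600) = 43566 - 1*1/960 = 43566 - 1/960 = 41823359/960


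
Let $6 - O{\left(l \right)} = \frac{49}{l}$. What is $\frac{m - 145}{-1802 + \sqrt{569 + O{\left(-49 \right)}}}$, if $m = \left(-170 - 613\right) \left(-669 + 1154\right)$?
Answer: $\frac{189950}{889} \approx 213.67$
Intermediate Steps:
$O{\left(l \right)} = 6 - \frac{49}{l}$
$m = -379755$ ($m = \left(-783\right) 485 = -379755$)
$\frac{m - 145}{-1802 + \sqrt{569 + O{\left(-49 \right)}}} = \frac{-379755 - 145}{-1802 + \sqrt{569 + \left(6 - \frac{49}{-49}\right)}} = - \frac{379900}{-1802 + \sqrt{569 + \left(6 - -1\right)}} = - \frac{379900}{-1802 + \sqrt{569 + \left(6 + 1\right)}} = - \frac{379900}{-1802 + \sqrt{569 + 7}} = - \frac{379900}{-1802 + \sqrt{576}} = - \frac{379900}{-1802 + 24} = - \frac{379900}{-1778} = \left(-379900\right) \left(- \frac{1}{1778}\right) = \frac{189950}{889}$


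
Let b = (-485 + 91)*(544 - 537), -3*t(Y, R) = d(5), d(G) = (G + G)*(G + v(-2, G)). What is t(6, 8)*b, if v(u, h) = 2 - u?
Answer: 82740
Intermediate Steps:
d(G) = 2*G*(4 + G) (d(G) = (G + G)*(G + (2 - 1*(-2))) = (2*G)*(G + (2 + 2)) = (2*G)*(G + 4) = (2*G)*(4 + G) = 2*G*(4 + G))
t(Y, R) = -30 (t(Y, R) = -2*5*(4 + 5)/3 = -2*5*9/3 = -⅓*90 = -30)
b = -2758 (b = -394*7 = -2758)
t(6, 8)*b = -30*(-2758) = 82740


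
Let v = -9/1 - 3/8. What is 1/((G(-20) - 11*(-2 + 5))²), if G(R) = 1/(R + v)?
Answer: 55225/60264169 ≈ 0.00091638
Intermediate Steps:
v = -75/8 (v = -9*1 - 3*⅛ = -9 - 3/8 = -75/8 ≈ -9.3750)
G(R) = 1/(-75/8 + R) (G(R) = 1/(R - 75/8) = 1/(-75/8 + R))
1/((G(-20) - 11*(-2 + 5))²) = 1/((8/(-75 + 8*(-20)) - 11*(-2 + 5))²) = 1/((8/(-75 - 160) - 11*3)²) = 1/((8/(-235) - 33)²) = 1/((8*(-1/235) - 33)²) = 1/((-8/235 - 33)²) = 1/((-7763/235)²) = 1/(60264169/55225) = 55225/60264169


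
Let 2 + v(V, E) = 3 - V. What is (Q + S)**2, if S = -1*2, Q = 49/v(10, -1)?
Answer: 4489/81 ≈ 55.420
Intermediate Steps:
v(V, E) = 1 - V (v(V, E) = -2 + (3 - V) = 1 - V)
Q = -49/9 (Q = 49/(1 - 1*10) = 49/(1 - 10) = 49/(-9) = 49*(-1/9) = -49/9 ≈ -5.4444)
S = -2
(Q + S)**2 = (-49/9 - 2)**2 = (-67/9)**2 = 4489/81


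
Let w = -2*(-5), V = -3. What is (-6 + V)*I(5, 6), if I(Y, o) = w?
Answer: -90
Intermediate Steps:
w = 10
I(Y, o) = 10
(-6 + V)*I(5, 6) = (-6 - 3)*10 = -9*10 = -90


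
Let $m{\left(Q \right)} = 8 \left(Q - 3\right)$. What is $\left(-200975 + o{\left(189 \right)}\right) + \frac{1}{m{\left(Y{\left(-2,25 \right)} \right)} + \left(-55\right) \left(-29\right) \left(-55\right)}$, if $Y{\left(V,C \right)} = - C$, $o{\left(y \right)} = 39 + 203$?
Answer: $- \frac{17654266618}{87949} \approx -2.0073 \cdot 10^{5}$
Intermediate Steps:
$o{\left(y \right)} = 242$
$m{\left(Q \right)} = -24 + 8 Q$ ($m{\left(Q \right)} = 8 \left(-3 + Q\right) = -24 + 8 Q$)
$\left(-200975 + o{\left(189 \right)}\right) + \frac{1}{m{\left(Y{\left(-2,25 \right)} \right)} + \left(-55\right) \left(-29\right) \left(-55\right)} = \left(-200975 + 242\right) + \frac{1}{\left(-24 + 8 \left(\left(-1\right) 25\right)\right) + \left(-55\right) \left(-29\right) \left(-55\right)} = -200733 + \frac{1}{\left(-24 + 8 \left(-25\right)\right) + 1595 \left(-55\right)} = -200733 + \frac{1}{\left(-24 - 200\right) - 87725} = -200733 + \frac{1}{-224 - 87725} = -200733 + \frac{1}{-87949} = -200733 - \frac{1}{87949} = - \frac{17654266618}{87949}$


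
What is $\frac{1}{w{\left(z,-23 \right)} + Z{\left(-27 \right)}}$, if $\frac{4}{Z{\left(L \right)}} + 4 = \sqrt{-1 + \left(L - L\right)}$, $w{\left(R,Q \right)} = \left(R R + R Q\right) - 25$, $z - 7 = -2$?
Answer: $- \frac{1971}{228521} + \frac{4 i}{228521} \approx -0.008625 + 1.7504 \cdot 10^{-5} i$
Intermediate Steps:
$z = 5$ ($z = 7 - 2 = 5$)
$w{\left(R,Q \right)} = -25 + R^{2} + Q R$ ($w{\left(R,Q \right)} = \left(R^{2} + Q R\right) - 25 = -25 + R^{2} + Q R$)
$Z{\left(L \right)} = \frac{4 \left(-4 - i\right)}{17}$ ($Z{\left(L \right)} = \frac{4}{-4 + \sqrt{-1 + \left(L - L\right)}} = \frac{4}{-4 + \sqrt{-1 + 0}} = \frac{4}{-4 + \sqrt{-1}} = \frac{4}{-4 + i} = 4 \frac{-4 - i}{17} = \frac{4 \left(-4 - i\right)}{17}$)
$\frac{1}{w{\left(z,-23 \right)} + Z{\left(-27 \right)}} = \frac{1}{\left(-25 + 5^{2} - 115\right) - \left(\frac{16}{17} + \frac{4 i}{17}\right)} = \frac{1}{\left(-25 + 25 - 115\right) - \left(\frac{16}{17} + \frac{4 i}{17}\right)} = \frac{1}{-115 - \left(\frac{16}{17} + \frac{4 i}{17}\right)} = \frac{1}{- \frac{1971}{17} - \frac{4 i}{17}} = \frac{17 \left(- \frac{1971}{17} + \frac{4 i}{17}\right)}{228521}$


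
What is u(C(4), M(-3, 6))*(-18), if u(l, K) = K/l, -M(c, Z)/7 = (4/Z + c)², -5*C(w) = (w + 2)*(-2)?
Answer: 1715/6 ≈ 285.83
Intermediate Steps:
C(w) = ⅘ + 2*w/5 (C(w) = -(w + 2)*(-2)/5 = -(2 + w)*(-2)/5 = -(-4 - 2*w)/5 = ⅘ + 2*w/5)
M(c, Z) = -7*(c + 4/Z)² (M(c, Z) = -7*(4/Z + c)² = -7*(c + 4/Z)²)
u(C(4), M(-3, 6))*(-18) = ((-7*(4 + 6*(-3))²/6²)/(⅘ + (⅖)*4))*(-18) = ((-7*1/36*(4 - 18)²)/(⅘ + 8/5))*(-18) = ((-7*1/36*(-14)²)/(12/5))*(-18) = (-7*1/36*196*(5/12))*(-18) = -343/9*5/12*(-18) = -1715/108*(-18) = 1715/6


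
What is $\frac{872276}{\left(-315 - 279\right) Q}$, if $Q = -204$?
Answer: $\frac{218069}{30294} \approx 7.1984$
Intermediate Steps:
$\frac{872276}{\left(-315 - 279\right) Q} = \frac{872276}{\left(-315 - 279\right) \left(-204\right)} = \frac{872276}{\left(-594\right) \left(-204\right)} = \frac{872276}{121176} = 872276 \cdot \frac{1}{121176} = \frac{218069}{30294}$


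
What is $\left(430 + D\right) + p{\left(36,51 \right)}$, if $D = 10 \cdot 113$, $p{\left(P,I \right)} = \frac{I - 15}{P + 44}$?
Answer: $\frac{31209}{20} \approx 1560.4$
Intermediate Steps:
$p{\left(P,I \right)} = \frac{-15 + I}{44 + P}$
$D = 1130$
$\left(430 + D\right) + p{\left(36,51 \right)} = \left(430 + 1130\right) + \frac{-15 + 51}{44 + 36} = 1560 + \frac{1}{80} \cdot 36 = 1560 + \frac{9}{20} = \frac{31209}{20}$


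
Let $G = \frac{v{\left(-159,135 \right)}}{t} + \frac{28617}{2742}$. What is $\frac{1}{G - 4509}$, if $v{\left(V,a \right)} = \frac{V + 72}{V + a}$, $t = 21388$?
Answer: $- \frac{78194528}{351763032971} \approx -0.00022229$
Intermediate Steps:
$v{\left(V,a \right)} = \frac{72 + V}{V + a}$
$G = \frac{816093781}{78194528}$ ($G = \frac{\frac{1}{-159 + 135} \left(72 - 159\right)}{21388} + \frac{28617}{2742} = \frac{1}{-24} \left(-87\right) \frac{1}{21388} + 28617 \cdot \frac{1}{2742} = \left(- \frac{1}{24}\right) \left(-87\right) \frac{1}{21388} + \frac{9539}{914} = \frac{29}{8} \cdot \frac{1}{21388} + \frac{9539}{914} = \frac{29}{171104} + \frac{9539}{914} = \frac{816093781}{78194528} \approx 10.437$)
$\frac{1}{G - 4509} = \frac{1}{\frac{816093781}{78194528} - 4509} = \frac{1}{- \frac{351763032971}{78194528}} = - \frac{78194528}{351763032971}$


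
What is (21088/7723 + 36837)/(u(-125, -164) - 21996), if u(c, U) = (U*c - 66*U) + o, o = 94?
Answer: 284513239/72766106 ≈ 3.9100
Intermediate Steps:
u(c, U) = 94 - 66*U + U*c (u(c, U) = (U*c - 66*U) + 94 = (-66*U + U*c) + 94 = 94 - 66*U + U*c)
(21088/7723 + 36837)/(u(-125, -164) - 21996) = (21088/7723 + 36837)/((94 - 66*(-164) - 164*(-125)) - 21996) = (21088*(1/7723) + 36837)/((94 + 10824 + 20500) - 21996) = (21088/7723 + 36837)/(31418 - 21996) = (284513239/7723)/9422 = (284513239/7723)*(1/9422) = 284513239/72766106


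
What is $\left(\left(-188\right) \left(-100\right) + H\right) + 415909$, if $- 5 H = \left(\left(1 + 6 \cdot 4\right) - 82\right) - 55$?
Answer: $\frac{2173657}{5} \approx 4.3473 \cdot 10^{5}$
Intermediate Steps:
$H = \frac{112}{5}$ ($H = - \frac{\left(\left(1 + 6 \cdot 4\right) - 82\right) - 55}{5} = - \frac{\left(\left(1 + 24\right) - 82\right) - 55}{5} = - \frac{\left(25 - 82\right) - 55}{5} = - \frac{-57 - 55}{5} = \left(- \frac{1}{5}\right) \left(-112\right) = \frac{112}{5} \approx 22.4$)
$\left(\left(-188\right) \left(-100\right) + H\right) + 415909 = \left(\left(-188\right) \left(-100\right) + \frac{112}{5}\right) + 415909 = \left(18800 + \frac{112}{5}\right) + 415909 = \frac{94112}{5} + 415909 = \frac{2173657}{5}$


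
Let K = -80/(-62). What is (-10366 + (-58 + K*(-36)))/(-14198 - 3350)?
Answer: 81146/135997 ≈ 0.59667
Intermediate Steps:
K = 40/31 (K = -80*(-1/62) = 40/31 ≈ 1.2903)
(-10366 + (-58 + K*(-36)))/(-14198 - 3350) = (-10366 + (-58 + (40/31)*(-36)))/(-14198 - 3350) = (-10366 + (-58 - 1440/31))/(-17548) = (-10366 - 3238/31)*(-1/17548) = -324584/31*(-1/17548) = 81146/135997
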